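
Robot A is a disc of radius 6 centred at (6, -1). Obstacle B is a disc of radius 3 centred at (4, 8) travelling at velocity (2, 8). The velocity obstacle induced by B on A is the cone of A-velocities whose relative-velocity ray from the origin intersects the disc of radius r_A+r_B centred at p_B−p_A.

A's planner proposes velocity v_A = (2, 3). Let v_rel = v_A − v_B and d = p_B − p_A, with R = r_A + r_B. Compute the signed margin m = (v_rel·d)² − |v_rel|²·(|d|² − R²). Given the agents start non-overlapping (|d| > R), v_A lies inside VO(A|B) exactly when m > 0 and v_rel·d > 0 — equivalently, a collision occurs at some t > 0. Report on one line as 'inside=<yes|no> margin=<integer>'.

d = (-2, 9),  |d|² = 85;  R = 6+3 = 9,  c = 85−9² = 4
v_rel = (0, -5),  |v_rel|² = 25;  v_rel·d = (0)·(-2) + (-5)·(9) = -45
25·t² + 90·t + 4 = 0  ⇒  m = (-45)² − 25·4 = 1925
m = 1925 > 0,  v_rel·d = -45 < 0  ⇒  outside

inside=no margin=1925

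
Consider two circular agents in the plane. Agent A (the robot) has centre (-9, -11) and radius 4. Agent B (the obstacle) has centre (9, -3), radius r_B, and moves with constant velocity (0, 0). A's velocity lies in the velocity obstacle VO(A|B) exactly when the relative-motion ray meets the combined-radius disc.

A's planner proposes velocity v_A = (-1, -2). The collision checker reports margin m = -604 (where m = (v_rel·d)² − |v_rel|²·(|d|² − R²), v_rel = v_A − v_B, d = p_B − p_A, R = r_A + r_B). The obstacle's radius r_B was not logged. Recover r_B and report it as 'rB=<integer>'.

m = -604
d = (18, 8);  v_rel = (-1, -2),  |v_rel|² = 5
v_rel×d = (-1)·(8) − (-2)·(18) = 28
since m = R²·5 − 28²:  R² = (784 + -604) / 5 = 36
R = √36 = 6  ⇒  r_B = 6 − 4 = 2

rB=2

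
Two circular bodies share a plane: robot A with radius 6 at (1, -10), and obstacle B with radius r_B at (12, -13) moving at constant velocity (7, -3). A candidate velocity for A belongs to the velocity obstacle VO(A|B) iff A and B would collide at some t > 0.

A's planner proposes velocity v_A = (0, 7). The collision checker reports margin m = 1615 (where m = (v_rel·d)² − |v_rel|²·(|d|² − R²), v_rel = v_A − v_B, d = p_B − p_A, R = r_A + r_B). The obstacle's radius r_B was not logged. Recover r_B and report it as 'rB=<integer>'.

m = 1615
d = (11, -3);  v_rel = (-7, 10),  |v_rel|² = 149
v_rel×d = (-7)·(-3) − (10)·(11) = -89
since m = R²·149 − (-89)²:  R² = (7921 + 1615) / 149 = 64
R = √64 = 8  ⇒  r_B = 8 − 6 = 2

rB=2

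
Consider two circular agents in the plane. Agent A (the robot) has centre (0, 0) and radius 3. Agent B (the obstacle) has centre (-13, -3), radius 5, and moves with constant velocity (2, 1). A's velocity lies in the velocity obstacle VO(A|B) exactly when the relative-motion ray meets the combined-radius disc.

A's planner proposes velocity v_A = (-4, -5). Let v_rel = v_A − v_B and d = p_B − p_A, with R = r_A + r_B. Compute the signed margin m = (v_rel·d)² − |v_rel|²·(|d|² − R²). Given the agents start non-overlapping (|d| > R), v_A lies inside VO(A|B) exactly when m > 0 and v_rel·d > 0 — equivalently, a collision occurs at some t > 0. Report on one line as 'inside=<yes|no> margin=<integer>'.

d = (-13, -3),  |d|² = 178;  R = 3+5 = 8,  c = 178−8² = 114
v_rel = (-6, -6),  |v_rel|² = 72;  v_rel·d = (-6)·(-13) + (-6)·(-3) = 96
72·t² − 192·t + 114 = 0  ⇒  m = 96² − 72·114 = 1008
m = 1008 > 0,  v_rel·d = 96 > 0  ⇒  inside

inside=yes margin=1008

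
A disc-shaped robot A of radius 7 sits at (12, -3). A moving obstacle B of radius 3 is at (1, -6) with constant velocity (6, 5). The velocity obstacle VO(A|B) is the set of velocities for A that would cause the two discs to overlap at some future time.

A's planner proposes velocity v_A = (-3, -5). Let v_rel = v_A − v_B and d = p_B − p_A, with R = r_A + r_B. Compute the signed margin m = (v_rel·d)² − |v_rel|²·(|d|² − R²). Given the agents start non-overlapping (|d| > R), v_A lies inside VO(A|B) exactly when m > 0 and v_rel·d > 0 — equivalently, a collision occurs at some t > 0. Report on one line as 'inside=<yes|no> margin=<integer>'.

d = (-11, -3),  |d|² = 130;  R = 7+3 = 10,  c = 130−10² = 30
v_rel = (-9, -10),  |v_rel|² = 181;  v_rel·d = (-9)·(-11) + (-10)·(-3) = 129
181·t² − 258·t + 30 = 0  ⇒  m = 129² − 181·30 = 11211
m = 11211 > 0,  v_rel·d = 129 > 0  ⇒  inside

inside=yes margin=11211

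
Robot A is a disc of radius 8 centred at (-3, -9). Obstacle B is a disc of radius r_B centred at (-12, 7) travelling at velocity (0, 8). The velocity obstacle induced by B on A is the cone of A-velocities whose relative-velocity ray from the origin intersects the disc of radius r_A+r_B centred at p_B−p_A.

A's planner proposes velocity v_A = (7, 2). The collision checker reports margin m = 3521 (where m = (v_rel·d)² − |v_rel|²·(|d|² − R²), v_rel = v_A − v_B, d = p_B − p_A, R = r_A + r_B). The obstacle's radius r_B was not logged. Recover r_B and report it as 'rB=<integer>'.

m = 3521
d = (-9, 16);  v_rel = (7, -6),  |v_rel|² = 85
v_rel×d = (7)·(16) − (-6)·(-9) = 58
since m = R²·85 − 58²:  R² = (3364 + 3521) / 85 = 81
R = √81 = 9  ⇒  r_B = 9 − 8 = 1

rB=1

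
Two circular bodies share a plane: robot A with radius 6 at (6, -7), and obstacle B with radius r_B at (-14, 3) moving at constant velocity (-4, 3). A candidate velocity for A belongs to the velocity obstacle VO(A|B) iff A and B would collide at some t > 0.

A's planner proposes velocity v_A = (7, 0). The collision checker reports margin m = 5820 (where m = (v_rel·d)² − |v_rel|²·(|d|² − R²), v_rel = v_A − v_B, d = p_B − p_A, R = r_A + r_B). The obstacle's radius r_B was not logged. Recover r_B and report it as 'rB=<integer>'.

m = 5820
d = (-20, 10);  v_rel = (11, -3),  |v_rel|² = 130
v_rel×d = (11)·(10) − (-3)·(-20) = 50
since m = R²·130 − 50²:  R² = (2500 + 5820) / 130 = 64
R = √64 = 8  ⇒  r_B = 8 − 6 = 2

rB=2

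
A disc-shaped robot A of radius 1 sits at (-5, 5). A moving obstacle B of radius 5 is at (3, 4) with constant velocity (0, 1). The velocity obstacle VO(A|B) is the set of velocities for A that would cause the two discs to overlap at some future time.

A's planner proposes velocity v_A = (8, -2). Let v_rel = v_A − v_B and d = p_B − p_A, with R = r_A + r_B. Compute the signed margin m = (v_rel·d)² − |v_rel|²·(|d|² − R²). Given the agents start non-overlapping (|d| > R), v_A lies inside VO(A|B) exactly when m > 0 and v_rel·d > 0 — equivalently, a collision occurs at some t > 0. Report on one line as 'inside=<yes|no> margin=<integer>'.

d = (8, -1),  |d|² = 65;  R = 1+5 = 6,  c = 65−6² = 29
v_rel = (8, -3),  |v_rel|² = 73;  v_rel·d = (8)·(8) + (-3)·(-1) = 67
73·t² − 134·t + 29 = 0  ⇒  m = 67² − 73·29 = 2372
m = 2372 > 0,  v_rel·d = 67 > 0  ⇒  inside

inside=yes margin=2372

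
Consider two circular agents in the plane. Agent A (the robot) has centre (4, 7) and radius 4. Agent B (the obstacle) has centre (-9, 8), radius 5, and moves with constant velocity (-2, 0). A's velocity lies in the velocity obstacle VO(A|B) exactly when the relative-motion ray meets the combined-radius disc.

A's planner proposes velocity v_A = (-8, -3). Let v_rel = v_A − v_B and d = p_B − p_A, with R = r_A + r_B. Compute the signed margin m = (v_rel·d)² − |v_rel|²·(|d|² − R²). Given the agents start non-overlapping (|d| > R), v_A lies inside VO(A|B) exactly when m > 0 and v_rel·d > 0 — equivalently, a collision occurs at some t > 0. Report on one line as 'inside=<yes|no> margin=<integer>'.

d = (-13, 1),  |d|² = 170;  R = 4+5 = 9,  c = 170−9² = 89
v_rel = (-6, -3),  |v_rel|² = 45;  v_rel·d = (-6)·(-13) + (-3)·(1) = 75
45·t² − 150·t + 89 = 0  ⇒  m = 75² − 45·89 = 1620
m = 1620 > 0,  v_rel·d = 75 > 0  ⇒  inside

inside=yes margin=1620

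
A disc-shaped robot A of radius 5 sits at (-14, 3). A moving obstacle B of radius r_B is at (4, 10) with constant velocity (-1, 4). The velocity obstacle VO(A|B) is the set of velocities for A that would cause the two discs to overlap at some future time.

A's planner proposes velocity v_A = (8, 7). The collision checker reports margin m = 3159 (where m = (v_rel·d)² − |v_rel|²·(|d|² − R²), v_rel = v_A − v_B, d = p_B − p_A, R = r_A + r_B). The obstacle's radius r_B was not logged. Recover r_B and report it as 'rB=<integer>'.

m = 3159
d = (18, 7);  v_rel = (9, 3),  |v_rel|² = 90
v_rel×d = (9)·(7) − (3)·(18) = 9
since m = R²·90 − 9²:  R² = (81 + 3159) / 90 = 36
R = √36 = 6  ⇒  r_B = 6 − 5 = 1

rB=1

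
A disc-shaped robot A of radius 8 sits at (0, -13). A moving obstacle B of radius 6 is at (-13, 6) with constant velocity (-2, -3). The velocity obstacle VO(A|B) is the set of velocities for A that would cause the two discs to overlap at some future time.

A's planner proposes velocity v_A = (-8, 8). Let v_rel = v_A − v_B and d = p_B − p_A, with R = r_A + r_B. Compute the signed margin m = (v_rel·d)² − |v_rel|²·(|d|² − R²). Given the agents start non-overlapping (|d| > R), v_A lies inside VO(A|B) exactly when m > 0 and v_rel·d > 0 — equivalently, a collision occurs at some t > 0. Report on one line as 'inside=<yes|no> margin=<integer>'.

d = (-13, 19),  |d|² = 530;  R = 8+6 = 14,  c = 530−14² = 334
v_rel = (-6, 11),  |v_rel|² = 157;  v_rel·d = (-6)·(-13) + (11)·(19) = 287
157·t² − 574·t + 334 = 0  ⇒  m = 287² − 157·334 = 29931
m = 29931 > 0,  v_rel·d = 287 > 0  ⇒  inside

inside=yes margin=29931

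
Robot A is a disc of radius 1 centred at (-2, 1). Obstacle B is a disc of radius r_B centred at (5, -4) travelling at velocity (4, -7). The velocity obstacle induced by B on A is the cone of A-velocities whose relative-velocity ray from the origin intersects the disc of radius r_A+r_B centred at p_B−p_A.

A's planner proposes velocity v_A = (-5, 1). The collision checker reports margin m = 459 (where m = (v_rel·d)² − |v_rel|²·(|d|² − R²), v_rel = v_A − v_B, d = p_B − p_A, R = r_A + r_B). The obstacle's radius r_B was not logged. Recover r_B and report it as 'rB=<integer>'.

m = 459
d = (7, -5);  v_rel = (-9, 8),  |v_rel|² = 145
v_rel×d = (-9)·(-5) − (8)·(7) = -11
since m = R²·145 − (-11)²:  R² = (121 + 459) / 145 = 4
R = √4 = 2  ⇒  r_B = 2 − 1 = 1

rB=1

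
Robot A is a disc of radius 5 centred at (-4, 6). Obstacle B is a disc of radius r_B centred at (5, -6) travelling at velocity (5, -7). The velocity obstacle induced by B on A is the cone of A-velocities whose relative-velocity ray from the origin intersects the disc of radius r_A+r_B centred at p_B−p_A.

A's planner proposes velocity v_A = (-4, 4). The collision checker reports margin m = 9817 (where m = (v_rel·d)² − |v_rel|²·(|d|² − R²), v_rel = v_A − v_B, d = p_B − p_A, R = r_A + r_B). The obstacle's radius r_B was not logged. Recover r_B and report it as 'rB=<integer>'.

m = 9817
d = (9, -12);  v_rel = (-9, 11),  |v_rel|² = 202
v_rel×d = (-9)·(-12) − (11)·(9) = 9
since m = R²·202 − 9²:  R² = (81 + 9817) / 202 = 49
R = √49 = 7  ⇒  r_B = 7 − 5 = 2

rB=2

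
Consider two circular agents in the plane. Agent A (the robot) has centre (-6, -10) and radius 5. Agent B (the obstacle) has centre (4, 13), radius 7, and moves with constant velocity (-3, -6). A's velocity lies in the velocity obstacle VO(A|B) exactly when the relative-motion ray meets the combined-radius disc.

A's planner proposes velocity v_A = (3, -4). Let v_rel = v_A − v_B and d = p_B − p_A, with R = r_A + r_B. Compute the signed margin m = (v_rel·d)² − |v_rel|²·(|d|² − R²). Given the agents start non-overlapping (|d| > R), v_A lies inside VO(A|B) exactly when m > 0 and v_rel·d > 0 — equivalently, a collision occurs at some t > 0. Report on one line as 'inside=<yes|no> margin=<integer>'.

d = (10, 23),  |d|² = 629;  R = 5+7 = 12,  c = 629−12² = 485
v_rel = (6, 2),  |v_rel|² = 40;  v_rel·d = (6)·(10) + (2)·(23) = 106
40·t² − 212·t + 485 = 0  ⇒  m = 106² − 40·485 = -8164
m = -8164 < 0,  v_rel·d = 106 > 0  ⇒  outside

inside=no margin=-8164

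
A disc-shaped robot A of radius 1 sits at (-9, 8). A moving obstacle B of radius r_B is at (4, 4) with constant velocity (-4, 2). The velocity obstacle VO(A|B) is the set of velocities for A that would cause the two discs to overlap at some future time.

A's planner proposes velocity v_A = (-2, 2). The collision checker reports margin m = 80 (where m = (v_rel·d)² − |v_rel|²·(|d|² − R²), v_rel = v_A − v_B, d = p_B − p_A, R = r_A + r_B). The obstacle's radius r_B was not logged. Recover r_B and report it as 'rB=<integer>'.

m = 80
d = (13, -4);  v_rel = (2, 0),  |v_rel|² = 4
v_rel×d = (2)·(-4) − (0)·(13) = -8
since m = R²·4 − (-8)²:  R² = (64 + 80) / 4 = 36
R = √36 = 6  ⇒  r_B = 6 − 1 = 5

rB=5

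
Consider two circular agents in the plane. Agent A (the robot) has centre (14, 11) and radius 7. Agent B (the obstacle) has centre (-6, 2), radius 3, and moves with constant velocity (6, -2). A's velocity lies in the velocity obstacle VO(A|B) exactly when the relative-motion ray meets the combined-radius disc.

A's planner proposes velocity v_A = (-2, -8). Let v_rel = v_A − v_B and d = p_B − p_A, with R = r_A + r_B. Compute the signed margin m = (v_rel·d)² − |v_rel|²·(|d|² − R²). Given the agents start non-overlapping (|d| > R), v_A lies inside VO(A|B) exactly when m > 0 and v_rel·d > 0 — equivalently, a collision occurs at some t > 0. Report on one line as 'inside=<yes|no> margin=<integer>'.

d = (-20, -9),  |d|² = 481;  R = 7+3 = 10,  c = 481−10² = 381
v_rel = (-8, -6),  |v_rel|² = 100;  v_rel·d = (-8)·(-20) + (-6)·(-9) = 214
100·t² − 428·t + 381 = 0  ⇒  m = 214² − 100·381 = 7696
m = 7696 > 0,  v_rel·d = 214 > 0  ⇒  inside

inside=yes margin=7696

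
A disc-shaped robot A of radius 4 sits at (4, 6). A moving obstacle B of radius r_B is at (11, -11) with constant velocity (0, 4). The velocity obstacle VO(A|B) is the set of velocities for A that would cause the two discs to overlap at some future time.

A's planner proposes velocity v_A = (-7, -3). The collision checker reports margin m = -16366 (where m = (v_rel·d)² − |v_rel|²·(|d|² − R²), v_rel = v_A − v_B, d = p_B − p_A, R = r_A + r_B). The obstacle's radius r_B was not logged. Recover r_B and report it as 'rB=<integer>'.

m = -16366
d = (7, -17);  v_rel = (-7, -7),  |v_rel|² = 98
v_rel×d = (-7)·(-17) − (-7)·(7) = 168
since m = R²·98 − 168²:  R² = (28224 + -16366) / 98 = 121
R = √121 = 11  ⇒  r_B = 11 − 4 = 7

rB=7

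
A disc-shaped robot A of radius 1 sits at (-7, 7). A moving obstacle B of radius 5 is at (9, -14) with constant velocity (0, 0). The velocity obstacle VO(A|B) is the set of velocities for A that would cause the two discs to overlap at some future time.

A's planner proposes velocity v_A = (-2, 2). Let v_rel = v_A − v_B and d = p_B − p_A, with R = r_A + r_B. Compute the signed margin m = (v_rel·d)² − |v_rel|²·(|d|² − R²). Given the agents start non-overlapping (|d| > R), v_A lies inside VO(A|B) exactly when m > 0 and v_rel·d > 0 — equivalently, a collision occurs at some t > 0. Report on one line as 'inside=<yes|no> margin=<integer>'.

d = (16, -21),  |d|² = 697;  R = 1+5 = 6,  c = 697−6² = 661
v_rel = (-2, 2),  |v_rel|² = 8;  v_rel·d = (-2)·(16) + (2)·(-21) = -74
8·t² + 148·t + 661 = 0  ⇒  m = (-74)² − 8·661 = 188
m = 188 > 0,  v_rel·d = -74 < 0  ⇒  outside

inside=no margin=188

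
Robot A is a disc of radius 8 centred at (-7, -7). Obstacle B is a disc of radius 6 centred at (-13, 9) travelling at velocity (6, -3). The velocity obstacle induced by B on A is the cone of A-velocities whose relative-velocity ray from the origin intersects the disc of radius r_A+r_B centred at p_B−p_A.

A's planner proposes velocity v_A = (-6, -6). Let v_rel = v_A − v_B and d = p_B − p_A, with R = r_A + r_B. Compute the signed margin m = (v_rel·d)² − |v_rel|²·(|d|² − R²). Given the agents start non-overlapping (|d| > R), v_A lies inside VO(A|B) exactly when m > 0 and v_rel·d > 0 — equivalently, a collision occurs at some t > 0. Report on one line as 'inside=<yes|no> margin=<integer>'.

d = (-6, 16),  |d|² = 292;  R = 8+6 = 14,  c = 292−14² = 96
v_rel = (-12, -3),  |v_rel|² = 153;  v_rel·d = (-12)·(-6) + (-3)·(16) = 24
153·t² − 48·t + 96 = 0  ⇒  m = 24² − 153·96 = -14112
m = -14112 < 0,  v_rel·d = 24 > 0  ⇒  outside

inside=no margin=-14112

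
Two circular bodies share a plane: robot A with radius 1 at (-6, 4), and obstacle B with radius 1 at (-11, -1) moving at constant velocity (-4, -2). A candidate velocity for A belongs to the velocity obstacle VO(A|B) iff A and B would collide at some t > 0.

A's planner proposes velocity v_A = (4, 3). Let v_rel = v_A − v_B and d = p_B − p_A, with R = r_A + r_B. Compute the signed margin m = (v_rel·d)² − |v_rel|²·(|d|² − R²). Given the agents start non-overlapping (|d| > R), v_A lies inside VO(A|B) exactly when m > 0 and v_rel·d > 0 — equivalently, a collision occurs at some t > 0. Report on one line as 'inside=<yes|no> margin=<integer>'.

d = (-5, -5),  |d|² = 50;  R = 1+1 = 2,  c = 50−2² = 46
v_rel = (8, 5),  |v_rel|² = 89;  v_rel·d = (8)·(-5) + (5)·(-5) = -65
89·t² + 130·t + 46 = 0  ⇒  m = (-65)² − 89·46 = 131
m = 131 > 0,  v_rel·d = -65 < 0  ⇒  outside

inside=no margin=131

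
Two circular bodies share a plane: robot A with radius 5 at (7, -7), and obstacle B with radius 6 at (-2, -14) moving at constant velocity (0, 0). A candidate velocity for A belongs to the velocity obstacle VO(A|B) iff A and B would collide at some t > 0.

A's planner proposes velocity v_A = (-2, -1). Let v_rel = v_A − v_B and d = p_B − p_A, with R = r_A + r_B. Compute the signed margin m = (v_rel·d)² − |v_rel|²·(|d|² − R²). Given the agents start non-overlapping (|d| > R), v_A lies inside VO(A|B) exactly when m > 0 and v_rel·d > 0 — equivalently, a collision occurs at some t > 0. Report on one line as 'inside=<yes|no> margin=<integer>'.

d = (-9, -7),  |d|² = 130;  R = 5+6 = 11,  c = 130−11² = 9
v_rel = (-2, -1),  |v_rel|² = 5;  v_rel·d = (-2)·(-9) + (-1)·(-7) = 25
5·t² − 50·t + 9 = 0  ⇒  m = 25² − 5·9 = 580
m = 580 > 0,  v_rel·d = 25 > 0  ⇒  inside

inside=yes margin=580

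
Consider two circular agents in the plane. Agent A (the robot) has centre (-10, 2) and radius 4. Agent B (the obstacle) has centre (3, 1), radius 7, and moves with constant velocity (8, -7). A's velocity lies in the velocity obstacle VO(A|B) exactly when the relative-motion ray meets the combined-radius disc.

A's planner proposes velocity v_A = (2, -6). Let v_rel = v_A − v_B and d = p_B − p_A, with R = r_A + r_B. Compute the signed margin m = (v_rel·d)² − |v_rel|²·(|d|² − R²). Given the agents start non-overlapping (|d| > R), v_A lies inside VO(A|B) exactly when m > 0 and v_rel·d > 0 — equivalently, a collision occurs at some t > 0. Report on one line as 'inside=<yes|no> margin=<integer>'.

d = (13, -1),  |d|² = 170;  R = 4+7 = 11,  c = 170−11² = 49
v_rel = (-6, 1),  |v_rel|² = 37;  v_rel·d = (-6)·(13) + (1)·(-1) = -79
37·t² + 158·t + 49 = 0  ⇒  m = (-79)² − 37·49 = 4428
m = 4428 > 0,  v_rel·d = -79 < 0  ⇒  outside

inside=no margin=4428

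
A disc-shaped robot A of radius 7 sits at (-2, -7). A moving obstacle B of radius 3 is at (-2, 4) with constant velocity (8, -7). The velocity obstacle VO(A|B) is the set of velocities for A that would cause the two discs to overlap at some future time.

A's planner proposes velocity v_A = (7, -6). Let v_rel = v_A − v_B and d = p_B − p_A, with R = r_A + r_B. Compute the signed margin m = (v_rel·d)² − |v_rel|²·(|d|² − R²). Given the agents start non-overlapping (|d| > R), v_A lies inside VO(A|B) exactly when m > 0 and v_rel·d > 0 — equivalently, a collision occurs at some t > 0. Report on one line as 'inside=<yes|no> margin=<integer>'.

d = (0, 11),  |d|² = 121;  R = 7+3 = 10,  c = 121−10² = 21
v_rel = (-1, 1),  |v_rel|² = 2;  v_rel·d = (-1)·(0) + (1)·(11) = 11
2·t² − 22·t + 21 = 0  ⇒  m = 11² − 2·21 = 79
m = 79 > 0,  v_rel·d = 11 > 0  ⇒  inside

inside=yes margin=79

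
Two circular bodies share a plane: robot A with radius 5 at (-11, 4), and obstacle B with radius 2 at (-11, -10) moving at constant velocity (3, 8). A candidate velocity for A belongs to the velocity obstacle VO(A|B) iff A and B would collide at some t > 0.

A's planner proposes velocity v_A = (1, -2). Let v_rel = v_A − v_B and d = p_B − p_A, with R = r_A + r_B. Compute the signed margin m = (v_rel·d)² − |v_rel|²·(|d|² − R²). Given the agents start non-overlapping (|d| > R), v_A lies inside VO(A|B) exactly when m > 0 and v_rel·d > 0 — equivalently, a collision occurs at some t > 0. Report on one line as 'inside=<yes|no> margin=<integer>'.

d = (0, -14),  |d|² = 196;  R = 5+2 = 7,  c = 196−7² = 147
v_rel = (-2, -10),  |v_rel|² = 104;  v_rel·d = (-2)·(0) + (-10)·(-14) = 140
104·t² − 280·t + 147 = 0  ⇒  m = 140² − 104·147 = 4312
m = 4312 > 0,  v_rel·d = 140 > 0  ⇒  inside

inside=yes margin=4312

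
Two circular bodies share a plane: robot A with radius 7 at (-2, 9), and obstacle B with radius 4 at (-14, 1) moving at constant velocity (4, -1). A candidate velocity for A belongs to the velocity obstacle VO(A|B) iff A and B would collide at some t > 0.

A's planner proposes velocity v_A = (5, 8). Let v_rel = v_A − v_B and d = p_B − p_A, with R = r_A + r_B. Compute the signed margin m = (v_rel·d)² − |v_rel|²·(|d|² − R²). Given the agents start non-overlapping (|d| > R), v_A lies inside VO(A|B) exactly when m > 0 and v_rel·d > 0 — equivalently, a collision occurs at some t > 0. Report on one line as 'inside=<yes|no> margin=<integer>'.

d = (-12, -8),  |d|² = 208;  R = 7+4 = 11,  c = 208−11² = 87
v_rel = (1, 9),  |v_rel|² = 82;  v_rel·d = (1)·(-12) + (9)·(-8) = -84
82·t² + 168·t + 87 = 0  ⇒  m = (-84)² − 82·87 = -78
m = -78 < 0,  v_rel·d = -84 < 0  ⇒  outside

inside=no margin=-78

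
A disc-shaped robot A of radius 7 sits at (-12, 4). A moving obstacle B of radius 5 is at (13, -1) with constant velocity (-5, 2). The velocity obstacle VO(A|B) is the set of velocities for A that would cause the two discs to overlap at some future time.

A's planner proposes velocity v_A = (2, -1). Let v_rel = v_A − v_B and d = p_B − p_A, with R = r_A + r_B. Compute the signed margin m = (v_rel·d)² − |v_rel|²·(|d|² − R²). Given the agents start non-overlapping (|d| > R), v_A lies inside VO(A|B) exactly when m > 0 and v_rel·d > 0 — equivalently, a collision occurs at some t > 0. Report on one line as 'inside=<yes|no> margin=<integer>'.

d = (25, -5),  |d|² = 650;  R = 7+5 = 12,  c = 650−12² = 506
v_rel = (7, -3),  |v_rel|² = 58;  v_rel·d = (7)·(25) + (-3)·(-5) = 190
58·t² − 380·t + 506 = 0  ⇒  m = 190² − 58·506 = 6752
m = 6752 > 0,  v_rel·d = 190 > 0  ⇒  inside

inside=yes margin=6752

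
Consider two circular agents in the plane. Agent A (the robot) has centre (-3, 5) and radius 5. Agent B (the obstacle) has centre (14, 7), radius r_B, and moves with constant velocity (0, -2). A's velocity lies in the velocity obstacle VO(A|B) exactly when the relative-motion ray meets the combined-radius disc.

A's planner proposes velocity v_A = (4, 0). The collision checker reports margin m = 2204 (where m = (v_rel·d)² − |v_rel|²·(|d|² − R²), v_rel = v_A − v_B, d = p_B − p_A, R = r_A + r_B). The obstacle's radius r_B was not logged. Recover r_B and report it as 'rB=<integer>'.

m = 2204
d = (17, 2);  v_rel = (4, 2),  |v_rel|² = 20
v_rel×d = (4)·(2) − (2)·(17) = -26
since m = R²·20 − (-26)²:  R² = (676 + 2204) / 20 = 144
R = √144 = 12  ⇒  r_B = 12 − 5 = 7

rB=7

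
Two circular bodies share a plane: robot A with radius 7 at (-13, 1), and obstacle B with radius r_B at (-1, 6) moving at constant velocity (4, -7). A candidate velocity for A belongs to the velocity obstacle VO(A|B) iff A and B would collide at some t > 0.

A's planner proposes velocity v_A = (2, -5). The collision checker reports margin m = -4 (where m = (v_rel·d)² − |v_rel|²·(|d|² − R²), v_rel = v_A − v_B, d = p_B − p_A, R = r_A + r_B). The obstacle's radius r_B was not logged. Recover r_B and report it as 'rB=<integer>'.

m = -4
d = (12, 5);  v_rel = (-2, 2),  |v_rel|² = 8
v_rel×d = (-2)·(5) − (2)·(12) = -34
since m = R²·8 − (-34)²:  R² = (1156 + -4) / 8 = 144
R = √144 = 12  ⇒  r_B = 12 − 7 = 5

rB=5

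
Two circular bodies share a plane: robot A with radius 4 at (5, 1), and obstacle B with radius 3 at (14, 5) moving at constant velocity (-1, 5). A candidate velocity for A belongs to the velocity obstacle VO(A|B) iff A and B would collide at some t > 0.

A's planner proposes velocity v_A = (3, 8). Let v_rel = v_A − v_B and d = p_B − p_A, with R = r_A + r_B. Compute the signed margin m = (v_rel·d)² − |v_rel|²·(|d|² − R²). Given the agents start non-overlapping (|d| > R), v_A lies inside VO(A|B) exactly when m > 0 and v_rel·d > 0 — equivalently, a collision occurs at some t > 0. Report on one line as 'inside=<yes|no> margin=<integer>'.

d = (9, 4),  |d|² = 97;  R = 4+3 = 7,  c = 97−7² = 48
v_rel = (4, 3),  |v_rel|² = 25;  v_rel·d = (4)·(9) + (3)·(4) = 48
25·t² − 96·t + 48 = 0  ⇒  m = 48² − 25·48 = 1104
m = 1104 > 0,  v_rel·d = 48 > 0  ⇒  inside

inside=yes margin=1104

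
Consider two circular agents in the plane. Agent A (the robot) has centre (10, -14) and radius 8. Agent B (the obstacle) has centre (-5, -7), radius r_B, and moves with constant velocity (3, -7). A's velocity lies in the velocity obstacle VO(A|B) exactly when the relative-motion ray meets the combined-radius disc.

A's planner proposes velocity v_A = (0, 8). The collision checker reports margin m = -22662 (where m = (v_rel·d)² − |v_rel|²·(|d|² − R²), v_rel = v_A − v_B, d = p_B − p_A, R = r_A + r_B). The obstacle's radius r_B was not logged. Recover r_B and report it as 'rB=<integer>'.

m = -22662
d = (-15, 7);  v_rel = (-3, 15),  |v_rel|² = 234
v_rel×d = (-3)·(7) − (15)·(-15) = 204
since m = R²·234 − 204²:  R² = (41616 + -22662) / 234 = 81
R = √81 = 9  ⇒  r_B = 9 − 8 = 1

rB=1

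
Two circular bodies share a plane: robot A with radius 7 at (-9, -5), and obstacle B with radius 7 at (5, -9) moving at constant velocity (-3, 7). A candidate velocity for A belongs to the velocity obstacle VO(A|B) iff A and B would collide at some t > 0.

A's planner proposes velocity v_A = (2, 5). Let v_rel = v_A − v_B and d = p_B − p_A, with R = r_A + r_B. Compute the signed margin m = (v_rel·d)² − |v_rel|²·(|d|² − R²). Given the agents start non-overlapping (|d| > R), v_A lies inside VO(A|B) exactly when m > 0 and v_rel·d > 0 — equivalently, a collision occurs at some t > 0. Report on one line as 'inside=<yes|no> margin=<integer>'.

d = (14, -4),  |d|² = 212;  R = 7+7 = 14,  c = 212−14² = 16
v_rel = (5, -2),  |v_rel|² = 29;  v_rel·d = (5)·(14) + (-2)·(-4) = 78
29·t² − 156·t + 16 = 0  ⇒  m = 78² − 29·16 = 5620
m = 5620 > 0,  v_rel·d = 78 > 0  ⇒  inside

inside=yes margin=5620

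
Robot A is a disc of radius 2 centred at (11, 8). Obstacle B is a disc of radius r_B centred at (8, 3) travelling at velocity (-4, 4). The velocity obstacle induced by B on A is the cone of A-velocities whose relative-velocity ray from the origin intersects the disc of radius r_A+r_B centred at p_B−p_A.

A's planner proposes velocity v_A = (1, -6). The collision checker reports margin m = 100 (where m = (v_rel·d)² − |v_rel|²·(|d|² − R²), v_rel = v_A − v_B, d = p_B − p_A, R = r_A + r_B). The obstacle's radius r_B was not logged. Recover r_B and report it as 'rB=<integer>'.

m = 100
d = (-3, -5);  v_rel = (5, -10),  |v_rel|² = 125
v_rel×d = (5)·(-5) − (-10)·(-3) = -55
since m = R²·125 − (-55)²:  R² = (3025 + 100) / 125 = 25
R = √25 = 5  ⇒  r_B = 5 − 2 = 3

rB=3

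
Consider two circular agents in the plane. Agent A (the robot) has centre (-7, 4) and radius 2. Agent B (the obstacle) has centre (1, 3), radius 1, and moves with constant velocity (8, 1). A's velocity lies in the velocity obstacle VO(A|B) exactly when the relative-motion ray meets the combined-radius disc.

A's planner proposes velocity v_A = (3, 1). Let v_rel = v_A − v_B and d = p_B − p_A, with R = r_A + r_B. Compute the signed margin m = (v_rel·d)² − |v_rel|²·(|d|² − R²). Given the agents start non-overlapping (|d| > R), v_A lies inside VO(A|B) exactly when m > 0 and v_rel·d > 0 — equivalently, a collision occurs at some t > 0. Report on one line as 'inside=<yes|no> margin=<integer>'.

d = (8, -1),  |d|² = 65;  R = 2+1 = 3,  c = 65−3² = 56
v_rel = (-5, 0),  |v_rel|² = 25;  v_rel·d = (-5)·(8) + (0)·(-1) = -40
25·t² + 80·t + 56 = 0  ⇒  m = (-40)² − 25·56 = 200
m = 200 > 0,  v_rel·d = -40 < 0  ⇒  outside

inside=no margin=200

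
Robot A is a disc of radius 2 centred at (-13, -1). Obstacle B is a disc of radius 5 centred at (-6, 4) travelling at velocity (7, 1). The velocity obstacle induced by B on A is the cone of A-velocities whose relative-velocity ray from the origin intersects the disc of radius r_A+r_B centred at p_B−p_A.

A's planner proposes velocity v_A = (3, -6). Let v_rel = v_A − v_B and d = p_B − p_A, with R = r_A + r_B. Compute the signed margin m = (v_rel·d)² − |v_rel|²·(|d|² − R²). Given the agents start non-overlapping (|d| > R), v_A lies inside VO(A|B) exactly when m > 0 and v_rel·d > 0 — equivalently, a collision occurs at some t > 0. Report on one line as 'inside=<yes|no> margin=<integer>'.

d = (7, 5),  |d|² = 74;  R = 2+5 = 7,  c = 74−7² = 25
v_rel = (-4, -7),  |v_rel|² = 65;  v_rel·d = (-4)·(7) + (-7)·(5) = -63
65·t² + 126·t + 25 = 0  ⇒  m = (-63)² − 65·25 = 2344
m = 2344 > 0,  v_rel·d = -63 < 0  ⇒  outside

inside=no margin=2344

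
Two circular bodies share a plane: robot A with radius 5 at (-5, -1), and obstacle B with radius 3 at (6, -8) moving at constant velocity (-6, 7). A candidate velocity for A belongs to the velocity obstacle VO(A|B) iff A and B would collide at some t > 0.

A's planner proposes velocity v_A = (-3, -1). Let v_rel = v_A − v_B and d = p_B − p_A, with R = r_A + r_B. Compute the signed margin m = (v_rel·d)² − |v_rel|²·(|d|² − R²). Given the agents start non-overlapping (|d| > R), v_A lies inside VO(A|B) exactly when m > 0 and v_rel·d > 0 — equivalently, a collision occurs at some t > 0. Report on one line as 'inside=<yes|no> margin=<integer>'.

d = (11, -7),  |d|² = 170;  R = 5+3 = 8,  c = 170−8² = 106
v_rel = (3, -8),  |v_rel|² = 73;  v_rel·d = (3)·(11) + (-8)·(-7) = 89
73·t² − 178·t + 106 = 0  ⇒  m = 89² − 73·106 = 183
m = 183 > 0,  v_rel·d = 89 > 0  ⇒  inside

inside=yes margin=183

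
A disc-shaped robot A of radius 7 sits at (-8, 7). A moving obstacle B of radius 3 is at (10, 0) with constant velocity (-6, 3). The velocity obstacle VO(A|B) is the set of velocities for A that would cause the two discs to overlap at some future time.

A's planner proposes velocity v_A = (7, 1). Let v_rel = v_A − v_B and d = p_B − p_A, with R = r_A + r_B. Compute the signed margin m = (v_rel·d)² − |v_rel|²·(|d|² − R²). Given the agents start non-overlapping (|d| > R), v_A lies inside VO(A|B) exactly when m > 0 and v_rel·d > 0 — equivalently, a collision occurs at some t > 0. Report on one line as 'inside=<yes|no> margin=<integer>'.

d = (18, -7),  |d|² = 373;  R = 7+3 = 10,  c = 373−10² = 273
v_rel = (13, -2),  |v_rel|² = 173;  v_rel·d = (13)·(18) + (-2)·(-7) = 248
173·t² − 496·t + 273 = 0  ⇒  m = 248² − 173·273 = 14275
m = 14275 > 0,  v_rel·d = 248 > 0  ⇒  inside

inside=yes margin=14275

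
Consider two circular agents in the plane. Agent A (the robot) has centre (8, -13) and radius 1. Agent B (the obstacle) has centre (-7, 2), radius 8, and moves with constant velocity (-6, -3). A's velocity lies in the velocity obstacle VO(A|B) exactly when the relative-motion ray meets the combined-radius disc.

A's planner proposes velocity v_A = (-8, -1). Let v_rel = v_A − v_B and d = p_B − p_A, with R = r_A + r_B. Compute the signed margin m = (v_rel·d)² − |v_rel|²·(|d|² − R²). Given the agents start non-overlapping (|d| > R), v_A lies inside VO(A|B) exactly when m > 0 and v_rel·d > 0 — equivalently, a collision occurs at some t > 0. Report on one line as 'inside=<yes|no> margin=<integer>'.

d = (-15, 15),  |d|² = 450;  R = 1+8 = 9,  c = 450−9² = 369
v_rel = (-2, 2),  |v_rel|² = 8;  v_rel·d = (-2)·(-15) + (2)·(15) = 60
8·t² − 120·t + 369 = 0  ⇒  m = 60² − 8·369 = 648
m = 648 > 0,  v_rel·d = 60 > 0  ⇒  inside

inside=yes margin=648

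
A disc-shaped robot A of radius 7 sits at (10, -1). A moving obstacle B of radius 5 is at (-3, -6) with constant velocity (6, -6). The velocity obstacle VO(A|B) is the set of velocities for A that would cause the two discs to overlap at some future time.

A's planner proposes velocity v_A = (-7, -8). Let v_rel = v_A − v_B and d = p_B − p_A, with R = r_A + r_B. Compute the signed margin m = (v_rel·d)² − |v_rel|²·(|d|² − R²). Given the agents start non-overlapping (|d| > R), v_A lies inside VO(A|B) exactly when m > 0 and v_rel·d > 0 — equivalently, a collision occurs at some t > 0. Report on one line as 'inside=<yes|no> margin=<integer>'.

d = (-13, -5),  |d|² = 194;  R = 7+5 = 12,  c = 194−12² = 50
v_rel = (-13, -2),  |v_rel|² = 173;  v_rel·d = (-13)·(-13) + (-2)·(-5) = 179
173·t² − 358·t + 50 = 0  ⇒  m = 179² − 173·50 = 23391
m = 23391 > 0,  v_rel·d = 179 > 0  ⇒  inside

inside=yes margin=23391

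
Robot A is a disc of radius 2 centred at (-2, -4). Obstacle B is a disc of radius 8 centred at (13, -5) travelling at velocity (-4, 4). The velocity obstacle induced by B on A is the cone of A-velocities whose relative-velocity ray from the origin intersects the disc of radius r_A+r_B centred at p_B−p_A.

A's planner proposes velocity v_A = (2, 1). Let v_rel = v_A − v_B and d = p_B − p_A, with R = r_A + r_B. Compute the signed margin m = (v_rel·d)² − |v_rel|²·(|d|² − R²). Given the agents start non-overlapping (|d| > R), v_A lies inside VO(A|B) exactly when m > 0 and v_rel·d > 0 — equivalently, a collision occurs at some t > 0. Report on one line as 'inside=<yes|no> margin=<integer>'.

d = (15, -1),  |d|² = 226;  R = 2+8 = 10,  c = 226−10² = 126
v_rel = (6, -3),  |v_rel|² = 45;  v_rel·d = (6)·(15) + (-3)·(-1) = 93
45·t² − 186·t + 126 = 0  ⇒  m = 93² − 45·126 = 2979
m = 2979 > 0,  v_rel·d = 93 > 0  ⇒  inside

inside=yes margin=2979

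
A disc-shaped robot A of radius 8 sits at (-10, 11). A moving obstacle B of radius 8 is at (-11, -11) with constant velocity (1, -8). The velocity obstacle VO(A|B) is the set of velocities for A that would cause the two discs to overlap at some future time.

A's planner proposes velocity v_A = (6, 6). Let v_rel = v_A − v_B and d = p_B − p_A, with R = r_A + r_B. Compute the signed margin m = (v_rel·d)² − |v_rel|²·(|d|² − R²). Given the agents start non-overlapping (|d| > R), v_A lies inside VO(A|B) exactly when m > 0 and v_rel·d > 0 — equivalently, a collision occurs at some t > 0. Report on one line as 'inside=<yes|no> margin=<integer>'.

d = (-1, -22),  |d|² = 485;  R = 8+8 = 16,  c = 485−16² = 229
v_rel = (5, 14),  |v_rel|² = 221;  v_rel·d = (5)·(-1) + (14)·(-22) = -313
221·t² + 626·t + 229 = 0  ⇒  m = (-313)² − 221·229 = 47360
m = 47360 > 0,  v_rel·d = -313 < 0  ⇒  outside

inside=no margin=47360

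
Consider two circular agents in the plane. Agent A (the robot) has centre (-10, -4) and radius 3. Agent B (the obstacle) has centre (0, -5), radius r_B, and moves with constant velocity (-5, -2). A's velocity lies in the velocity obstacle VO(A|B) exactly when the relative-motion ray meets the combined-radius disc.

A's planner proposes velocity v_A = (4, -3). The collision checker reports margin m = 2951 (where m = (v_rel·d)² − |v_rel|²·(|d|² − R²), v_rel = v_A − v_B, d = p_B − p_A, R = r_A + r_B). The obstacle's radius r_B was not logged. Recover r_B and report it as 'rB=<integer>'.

m = 2951
d = (10, -1);  v_rel = (9, -1),  |v_rel|² = 82
v_rel×d = (9)·(-1) − (-1)·(10) = 1
since m = R²·82 − 1²:  R² = (1 + 2951) / 82 = 36
R = √36 = 6  ⇒  r_B = 6 − 3 = 3

rB=3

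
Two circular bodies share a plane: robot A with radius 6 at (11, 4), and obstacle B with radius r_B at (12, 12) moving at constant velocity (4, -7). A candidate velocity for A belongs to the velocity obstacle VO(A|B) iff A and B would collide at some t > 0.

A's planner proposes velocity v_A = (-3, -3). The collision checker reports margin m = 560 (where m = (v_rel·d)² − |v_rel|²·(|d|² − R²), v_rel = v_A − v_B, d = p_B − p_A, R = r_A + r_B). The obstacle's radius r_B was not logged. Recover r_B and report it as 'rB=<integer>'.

m = 560
d = (1, 8);  v_rel = (-7, 4),  |v_rel|² = 65
v_rel×d = (-7)·(8) − (4)·(1) = -60
since m = R²·65 − (-60)²:  R² = (3600 + 560) / 65 = 64
R = √64 = 8  ⇒  r_B = 8 − 6 = 2

rB=2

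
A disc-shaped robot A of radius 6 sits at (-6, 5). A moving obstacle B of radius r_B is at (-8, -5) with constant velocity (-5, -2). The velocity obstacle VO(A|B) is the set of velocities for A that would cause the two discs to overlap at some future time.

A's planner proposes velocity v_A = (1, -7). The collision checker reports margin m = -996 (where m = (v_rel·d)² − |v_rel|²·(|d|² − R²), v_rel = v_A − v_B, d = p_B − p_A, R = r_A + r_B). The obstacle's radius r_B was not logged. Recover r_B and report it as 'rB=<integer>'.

m = -996
d = (-2, -10);  v_rel = (6, -5),  |v_rel|² = 61
v_rel×d = (6)·(-10) − (-5)·(-2) = -70
since m = R²·61 − (-70)²:  R² = (4900 + -996) / 61 = 64
R = √64 = 8  ⇒  r_B = 8 − 6 = 2

rB=2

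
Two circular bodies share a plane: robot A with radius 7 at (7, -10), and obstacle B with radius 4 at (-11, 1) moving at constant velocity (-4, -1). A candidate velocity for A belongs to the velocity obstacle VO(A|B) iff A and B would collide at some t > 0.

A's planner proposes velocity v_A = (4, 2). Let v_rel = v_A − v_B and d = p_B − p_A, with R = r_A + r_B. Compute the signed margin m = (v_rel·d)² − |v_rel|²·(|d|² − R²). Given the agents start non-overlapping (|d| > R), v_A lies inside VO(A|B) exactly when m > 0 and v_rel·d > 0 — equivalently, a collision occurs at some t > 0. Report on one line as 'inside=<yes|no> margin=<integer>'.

d = (-18, 11),  |d|² = 445;  R = 7+4 = 11,  c = 445−11² = 324
v_rel = (8, 3),  |v_rel|² = 73;  v_rel·d = (8)·(-18) + (3)·(11) = -111
73·t² + 222·t + 324 = 0  ⇒  m = (-111)² − 73·324 = -11331
m = -11331 < 0,  v_rel·d = -111 < 0  ⇒  outside

inside=no margin=-11331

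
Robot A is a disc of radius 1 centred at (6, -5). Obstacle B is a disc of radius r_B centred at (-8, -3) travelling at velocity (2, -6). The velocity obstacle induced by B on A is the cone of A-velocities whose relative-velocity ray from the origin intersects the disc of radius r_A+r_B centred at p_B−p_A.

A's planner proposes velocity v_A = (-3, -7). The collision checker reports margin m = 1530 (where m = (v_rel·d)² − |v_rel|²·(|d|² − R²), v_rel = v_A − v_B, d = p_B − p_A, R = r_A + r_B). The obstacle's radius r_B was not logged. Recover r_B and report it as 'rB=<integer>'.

m = 1530
d = (-14, 2);  v_rel = (-5, -1),  |v_rel|² = 26
v_rel×d = (-5)·(2) − (-1)·(-14) = -24
since m = R²·26 − (-24)²:  R² = (576 + 1530) / 26 = 81
R = √81 = 9  ⇒  r_B = 9 − 1 = 8

rB=8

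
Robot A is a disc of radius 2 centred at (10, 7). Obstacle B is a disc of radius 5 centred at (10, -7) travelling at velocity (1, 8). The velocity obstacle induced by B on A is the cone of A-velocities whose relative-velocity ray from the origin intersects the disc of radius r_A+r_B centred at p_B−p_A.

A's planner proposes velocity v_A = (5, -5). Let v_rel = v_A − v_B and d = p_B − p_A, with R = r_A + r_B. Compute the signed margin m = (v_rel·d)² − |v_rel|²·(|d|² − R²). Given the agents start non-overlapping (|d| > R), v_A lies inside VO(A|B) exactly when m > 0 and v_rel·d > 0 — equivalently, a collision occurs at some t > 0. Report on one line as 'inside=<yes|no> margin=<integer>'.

d = (0, -14),  |d|² = 196;  R = 2+5 = 7,  c = 196−7² = 147
v_rel = (4, -13),  |v_rel|² = 185;  v_rel·d = (4)·(0) + (-13)·(-14) = 182
185·t² − 364·t + 147 = 0  ⇒  m = 182² − 185·147 = 5929
m = 5929 > 0,  v_rel·d = 182 > 0  ⇒  inside

inside=yes margin=5929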